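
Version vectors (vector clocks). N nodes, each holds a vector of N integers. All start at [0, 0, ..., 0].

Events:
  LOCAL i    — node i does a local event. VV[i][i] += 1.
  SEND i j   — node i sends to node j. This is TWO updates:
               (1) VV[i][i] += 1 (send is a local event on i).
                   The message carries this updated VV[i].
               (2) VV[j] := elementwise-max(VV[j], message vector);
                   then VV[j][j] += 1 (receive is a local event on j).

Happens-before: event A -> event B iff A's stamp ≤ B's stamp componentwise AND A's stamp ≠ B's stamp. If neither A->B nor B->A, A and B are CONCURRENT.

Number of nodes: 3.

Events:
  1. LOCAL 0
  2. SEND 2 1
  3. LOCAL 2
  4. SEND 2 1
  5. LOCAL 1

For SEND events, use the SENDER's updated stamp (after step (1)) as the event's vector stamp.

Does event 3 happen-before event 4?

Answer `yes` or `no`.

Answer: yes

Derivation:
Initial: VV[0]=[0, 0, 0]
Initial: VV[1]=[0, 0, 0]
Initial: VV[2]=[0, 0, 0]
Event 1: LOCAL 0: VV[0][0]++ -> VV[0]=[1, 0, 0]
Event 2: SEND 2->1: VV[2][2]++ -> VV[2]=[0, 0, 1], msg_vec=[0, 0, 1]; VV[1]=max(VV[1],msg_vec) then VV[1][1]++ -> VV[1]=[0, 1, 1]
Event 3: LOCAL 2: VV[2][2]++ -> VV[2]=[0, 0, 2]
Event 4: SEND 2->1: VV[2][2]++ -> VV[2]=[0, 0, 3], msg_vec=[0, 0, 3]; VV[1]=max(VV[1],msg_vec) then VV[1][1]++ -> VV[1]=[0, 2, 3]
Event 5: LOCAL 1: VV[1][1]++ -> VV[1]=[0, 3, 3]
Event 3 stamp: [0, 0, 2]
Event 4 stamp: [0, 0, 3]
[0, 0, 2] <= [0, 0, 3]? True. Equal? False. Happens-before: True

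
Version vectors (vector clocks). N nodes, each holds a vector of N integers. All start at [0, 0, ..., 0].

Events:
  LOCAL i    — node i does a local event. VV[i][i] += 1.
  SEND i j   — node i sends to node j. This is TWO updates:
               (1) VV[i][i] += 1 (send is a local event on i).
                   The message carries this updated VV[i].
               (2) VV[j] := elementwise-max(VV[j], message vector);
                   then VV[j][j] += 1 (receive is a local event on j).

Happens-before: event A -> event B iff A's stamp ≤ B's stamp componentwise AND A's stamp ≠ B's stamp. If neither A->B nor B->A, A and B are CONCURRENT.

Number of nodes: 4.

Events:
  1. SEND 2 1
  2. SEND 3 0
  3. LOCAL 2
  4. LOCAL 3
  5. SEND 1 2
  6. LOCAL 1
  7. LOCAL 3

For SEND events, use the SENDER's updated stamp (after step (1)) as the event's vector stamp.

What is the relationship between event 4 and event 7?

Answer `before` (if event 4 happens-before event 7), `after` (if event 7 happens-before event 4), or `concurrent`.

Answer: before

Derivation:
Initial: VV[0]=[0, 0, 0, 0]
Initial: VV[1]=[0, 0, 0, 0]
Initial: VV[2]=[0, 0, 0, 0]
Initial: VV[3]=[0, 0, 0, 0]
Event 1: SEND 2->1: VV[2][2]++ -> VV[2]=[0, 0, 1, 0], msg_vec=[0, 0, 1, 0]; VV[1]=max(VV[1],msg_vec) then VV[1][1]++ -> VV[1]=[0, 1, 1, 0]
Event 2: SEND 3->0: VV[3][3]++ -> VV[3]=[0, 0, 0, 1], msg_vec=[0, 0, 0, 1]; VV[0]=max(VV[0],msg_vec) then VV[0][0]++ -> VV[0]=[1, 0, 0, 1]
Event 3: LOCAL 2: VV[2][2]++ -> VV[2]=[0, 0, 2, 0]
Event 4: LOCAL 3: VV[3][3]++ -> VV[3]=[0, 0, 0, 2]
Event 5: SEND 1->2: VV[1][1]++ -> VV[1]=[0, 2, 1, 0], msg_vec=[0, 2, 1, 0]; VV[2]=max(VV[2],msg_vec) then VV[2][2]++ -> VV[2]=[0, 2, 3, 0]
Event 6: LOCAL 1: VV[1][1]++ -> VV[1]=[0, 3, 1, 0]
Event 7: LOCAL 3: VV[3][3]++ -> VV[3]=[0, 0, 0, 3]
Event 4 stamp: [0, 0, 0, 2]
Event 7 stamp: [0, 0, 0, 3]
[0, 0, 0, 2] <= [0, 0, 0, 3]? True
[0, 0, 0, 3] <= [0, 0, 0, 2]? False
Relation: before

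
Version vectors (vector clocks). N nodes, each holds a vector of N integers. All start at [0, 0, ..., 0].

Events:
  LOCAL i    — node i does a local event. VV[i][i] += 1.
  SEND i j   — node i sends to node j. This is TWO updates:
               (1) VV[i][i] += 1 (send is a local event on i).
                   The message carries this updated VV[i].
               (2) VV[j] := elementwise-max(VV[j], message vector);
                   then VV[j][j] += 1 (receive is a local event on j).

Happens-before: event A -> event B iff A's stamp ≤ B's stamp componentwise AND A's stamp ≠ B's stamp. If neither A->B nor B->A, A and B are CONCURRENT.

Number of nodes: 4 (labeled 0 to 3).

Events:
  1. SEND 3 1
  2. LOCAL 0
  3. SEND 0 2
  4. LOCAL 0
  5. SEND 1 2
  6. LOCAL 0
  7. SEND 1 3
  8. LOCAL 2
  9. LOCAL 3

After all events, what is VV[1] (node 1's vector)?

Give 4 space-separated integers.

Initial: VV[0]=[0, 0, 0, 0]
Initial: VV[1]=[0, 0, 0, 0]
Initial: VV[2]=[0, 0, 0, 0]
Initial: VV[3]=[0, 0, 0, 0]
Event 1: SEND 3->1: VV[3][3]++ -> VV[3]=[0, 0, 0, 1], msg_vec=[0, 0, 0, 1]; VV[1]=max(VV[1],msg_vec) then VV[1][1]++ -> VV[1]=[0, 1, 0, 1]
Event 2: LOCAL 0: VV[0][0]++ -> VV[0]=[1, 0, 0, 0]
Event 3: SEND 0->2: VV[0][0]++ -> VV[0]=[2, 0, 0, 0], msg_vec=[2, 0, 0, 0]; VV[2]=max(VV[2],msg_vec) then VV[2][2]++ -> VV[2]=[2, 0, 1, 0]
Event 4: LOCAL 0: VV[0][0]++ -> VV[0]=[3, 0, 0, 0]
Event 5: SEND 1->2: VV[1][1]++ -> VV[1]=[0, 2, 0, 1], msg_vec=[0, 2, 0, 1]; VV[2]=max(VV[2],msg_vec) then VV[2][2]++ -> VV[2]=[2, 2, 2, 1]
Event 6: LOCAL 0: VV[0][0]++ -> VV[0]=[4, 0, 0, 0]
Event 7: SEND 1->3: VV[1][1]++ -> VV[1]=[0, 3, 0, 1], msg_vec=[0, 3, 0, 1]; VV[3]=max(VV[3],msg_vec) then VV[3][3]++ -> VV[3]=[0, 3, 0, 2]
Event 8: LOCAL 2: VV[2][2]++ -> VV[2]=[2, 2, 3, 1]
Event 9: LOCAL 3: VV[3][3]++ -> VV[3]=[0, 3, 0, 3]
Final vectors: VV[0]=[4, 0, 0, 0]; VV[1]=[0, 3, 0, 1]; VV[2]=[2, 2, 3, 1]; VV[3]=[0, 3, 0, 3]

Answer: 0 3 0 1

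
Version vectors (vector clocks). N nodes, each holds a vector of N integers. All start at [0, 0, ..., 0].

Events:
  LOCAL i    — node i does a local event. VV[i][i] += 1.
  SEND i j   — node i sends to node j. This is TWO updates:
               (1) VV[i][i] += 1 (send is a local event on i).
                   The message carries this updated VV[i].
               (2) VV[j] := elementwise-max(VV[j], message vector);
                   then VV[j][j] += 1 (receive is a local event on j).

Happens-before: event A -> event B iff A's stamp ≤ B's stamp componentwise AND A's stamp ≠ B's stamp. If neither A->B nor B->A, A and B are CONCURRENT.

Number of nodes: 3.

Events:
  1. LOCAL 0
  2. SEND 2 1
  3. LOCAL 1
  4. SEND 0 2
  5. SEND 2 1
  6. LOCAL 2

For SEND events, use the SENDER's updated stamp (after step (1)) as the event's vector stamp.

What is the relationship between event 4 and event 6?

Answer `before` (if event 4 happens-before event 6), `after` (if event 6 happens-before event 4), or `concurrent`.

Answer: before

Derivation:
Initial: VV[0]=[0, 0, 0]
Initial: VV[1]=[0, 0, 0]
Initial: VV[2]=[0, 0, 0]
Event 1: LOCAL 0: VV[0][0]++ -> VV[0]=[1, 0, 0]
Event 2: SEND 2->1: VV[2][2]++ -> VV[2]=[0, 0, 1], msg_vec=[0, 0, 1]; VV[1]=max(VV[1],msg_vec) then VV[1][1]++ -> VV[1]=[0, 1, 1]
Event 3: LOCAL 1: VV[1][1]++ -> VV[1]=[0, 2, 1]
Event 4: SEND 0->2: VV[0][0]++ -> VV[0]=[2, 0, 0], msg_vec=[2, 0, 0]; VV[2]=max(VV[2],msg_vec) then VV[2][2]++ -> VV[2]=[2, 0, 2]
Event 5: SEND 2->1: VV[2][2]++ -> VV[2]=[2, 0, 3], msg_vec=[2, 0, 3]; VV[1]=max(VV[1],msg_vec) then VV[1][1]++ -> VV[1]=[2, 3, 3]
Event 6: LOCAL 2: VV[2][2]++ -> VV[2]=[2, 0, 4]
Event 4 stamp: [2, 0, 0]
Event 6 stamp: [2, 0, 4]
[2, 0, 0] <= [2, 0, 4]? True
[2, 0, 4] <= [2, 0, 0]? False
Relation: before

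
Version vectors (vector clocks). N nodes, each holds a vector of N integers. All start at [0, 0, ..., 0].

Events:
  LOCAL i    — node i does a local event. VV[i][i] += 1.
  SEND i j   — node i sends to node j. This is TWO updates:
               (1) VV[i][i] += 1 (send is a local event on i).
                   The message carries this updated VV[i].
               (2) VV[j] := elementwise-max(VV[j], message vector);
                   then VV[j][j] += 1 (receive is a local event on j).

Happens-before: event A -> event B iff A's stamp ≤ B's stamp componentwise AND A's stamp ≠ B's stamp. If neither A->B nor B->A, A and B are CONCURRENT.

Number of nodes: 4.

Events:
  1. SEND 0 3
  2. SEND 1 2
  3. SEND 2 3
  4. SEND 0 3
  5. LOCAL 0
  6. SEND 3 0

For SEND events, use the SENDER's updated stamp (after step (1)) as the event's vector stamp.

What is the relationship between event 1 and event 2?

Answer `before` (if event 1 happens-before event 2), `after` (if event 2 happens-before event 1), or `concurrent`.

Answer: concurrent

Derivation:
Initial: VV[0]=[0, 0, 0, 0]
Initial: VV[1]=[0, 0, 0, 0]
Initial: VV[2]=[0, 0, 0, 0]
Initial: VV[3]=[0, 0, 0, 0]
Event 1: SEND 0->3: VV[0][0]++ -> VV[0]=[1, 0, 0, 0], msg_vec=[1, 0, 0, 0]; VV[3]=max(VV[3],msg_vec) then VV[3][3]++ -> VV[3]=[1, 0, 0, 1]
Event 2: SEND 1->2: VV[1][1]++ -> VV[1]=[0, 1, 0, 0], msg_vec=[0, 1, 0, 0]; VV[2]=max(VV[2],msg_vec) then VV[2][2]++ -> VV[2]=[0, 1, 1, 0]
Event 3: SEND 2->3: VV[2][2]++ -> VV[2]=[0, 1, 2, 0], msg_vec=[0, 1, 2, 0]; VV[3]=max(VV[3],msg_vec) then VV[3][3]++ -> VV[3]=[1, 1, 2, 2]
Event 4: SEND 0->3: VV[0][0]++ -> VV[0]=[2, 0, 0, 0], msg_vec=[2, 0, 0, 0]; VV[3]=max(VV[3],msg_vec) then VV[3][3]++ -> VV[3]=[2, 1, 2, 3]
Event 5: LOCAL 0: VV[0][0]++ -> VV[0]=[3, 0, 0, 0]
Event 6: SEND 3->0: VV[3][3]++ -> VV[3]=[2, 1, 2, 4], msg_vec=[2, 1, 2, 4]; VV[0]=max(VV[0],msg_vec) then VV[0][0]++ -> VV[0]=[4, 1, 2, 4]
Event 1 stamp: [1, 0, 0, 0]
Event 2 stamp: [0, 1, 0, 0]
[1, 0, 0, 0] <= [0, 1, 0, 0]? False
[0, 1, 0, 0] <= [1, 0, 0, 0]? False
Relation: concurrent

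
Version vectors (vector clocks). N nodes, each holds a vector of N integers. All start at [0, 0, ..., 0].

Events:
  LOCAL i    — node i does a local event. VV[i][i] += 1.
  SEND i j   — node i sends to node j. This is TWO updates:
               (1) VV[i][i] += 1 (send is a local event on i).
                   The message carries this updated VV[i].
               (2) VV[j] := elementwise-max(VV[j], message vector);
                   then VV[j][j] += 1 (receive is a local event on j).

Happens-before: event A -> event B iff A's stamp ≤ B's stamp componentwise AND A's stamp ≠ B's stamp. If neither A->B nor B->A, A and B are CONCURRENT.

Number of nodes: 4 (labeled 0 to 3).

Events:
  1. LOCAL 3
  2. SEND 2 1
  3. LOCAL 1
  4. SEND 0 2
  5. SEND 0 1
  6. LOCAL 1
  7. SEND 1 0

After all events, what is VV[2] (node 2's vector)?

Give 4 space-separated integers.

Answer: 1 0 2 0

Derivation:
Initial: VV[0]=[0, 0, 0, 0]
Initial: VV[1]=[0, 0, 0, 0]
Initial: VV[2]=[0, 0, 0, 0]
Initial: VV[3]=[0, 0, 0, 0]
Event 1: LOCAL 3: VV[3][3]++ -> VV[3]=[0, 0, 0, 1]
Event 2: SEND 2->1: VV[2][2]++ -> VV[2]=[0, 0, 1, 0], msg_vec=[0, 0, 1, 0]; VV[1]=max(VV[1],msg_vec) then VV[1][1]++ -> VV[1]=[0, 1, 1, 0]
Event 3: LOCAL 1: VV[1][1]++ -> VV[1]=[0, 2, 1, 0]
Event 4: SEND 0->2: VV[0][0]++ -> VV[0]=[1, 0, 0, 0], msg_vec=[1, 0, 0, 0]; VV[2]=max(VV[2],msg_vec) then VV[2][2]++ -> VV[2]=[1, 0, 2, 0]
Event 5: SEND 0->1: VV[0][0]++ -> VV[0]=[2, 0, 0, 0], msg_vec=[2, 0, 0, 0]; VV[1]=max(VV[1],msg_vec) then VV[1][1]++ -> VV[1]=[2, 3, 1, 0]
Event 6: LOCAL 1: VV[1][1]++ -> VV[1]=[2, 4, 1, 0]
Event 7: SEND 1->0: VV[1][1]++ -> VV[1]=[2, 5, 1, 0], msg_vec=[2, 5, 1, 0]; VV[0]=max(VV[0],msg_vec) then VV[0][0]++ -> VV[0]=[3, 5, 1, 0]
Final vectors: VV[0]=[3, 5, 1, 0]; VV[1]=[2, 5, 1, 0]; VV[2]=[1, 0, 2, 0]; VV[3]=[0, 0, 0, 1]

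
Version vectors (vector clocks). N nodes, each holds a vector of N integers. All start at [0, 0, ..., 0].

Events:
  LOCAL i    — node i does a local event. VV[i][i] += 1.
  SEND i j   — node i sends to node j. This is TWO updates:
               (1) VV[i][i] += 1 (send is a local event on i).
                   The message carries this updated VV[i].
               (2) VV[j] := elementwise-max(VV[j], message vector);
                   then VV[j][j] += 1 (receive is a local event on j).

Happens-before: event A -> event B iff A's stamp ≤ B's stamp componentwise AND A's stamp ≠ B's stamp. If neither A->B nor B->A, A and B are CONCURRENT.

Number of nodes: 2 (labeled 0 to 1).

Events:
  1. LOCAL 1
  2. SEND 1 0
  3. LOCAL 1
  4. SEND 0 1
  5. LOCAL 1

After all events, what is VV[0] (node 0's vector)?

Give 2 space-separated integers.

Answer: 2 2

Derivation:
Initial: VV[0]=[0, 0]
Initial: VV[1]=[0, 0]
Event 1: LOCAL 1: VV[1][1]++ -> VV[1]=[0, 1]
Event 2: SEND 1->0: VV[1][1]++ -> VV[1]=[0, 2], msg_vec=[0, 2]; VV[0]=max(VV[0],msg_vec) then VV[0][0]++ -> VV[0]=[1, 2]
Event 3: LOCAL 1: VV[1][1]++ -> VV[1]=[0, 3]
Event 4: SEND 0->1: VV[0][0]++ -> VV[0]=[2, 2], msg_vec=[2, 2]; VV[1]=max(VV[1],msg_vec) then VV[1][1]++ -> VV[1]=[2, 4]
Event 5: LOCAL 1: VV[1][1]++ -> VV[1]=[2, 5]
Final vectors: VV[0]=[2, 2]; VV[1]=[2, 5]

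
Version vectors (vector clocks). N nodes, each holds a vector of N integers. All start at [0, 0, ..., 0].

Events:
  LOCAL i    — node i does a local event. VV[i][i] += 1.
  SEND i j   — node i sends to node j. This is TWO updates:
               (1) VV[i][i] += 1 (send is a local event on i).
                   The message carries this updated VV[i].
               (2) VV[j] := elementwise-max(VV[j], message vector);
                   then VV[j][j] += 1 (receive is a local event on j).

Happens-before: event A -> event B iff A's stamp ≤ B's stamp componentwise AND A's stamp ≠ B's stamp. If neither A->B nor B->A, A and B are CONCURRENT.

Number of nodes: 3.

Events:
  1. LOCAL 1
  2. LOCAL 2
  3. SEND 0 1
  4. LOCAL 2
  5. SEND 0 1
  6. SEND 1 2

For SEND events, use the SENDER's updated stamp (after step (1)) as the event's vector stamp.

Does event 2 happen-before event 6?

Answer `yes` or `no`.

Initial: VV[0]=[0, 0, 0]
Initial: VV[1]=[0, 0, 0]
Initial: VV[2]=[0, 0, 0]
Event 1: LOCAL 1: VV[1][1]++ -> VV[1]=[0, 1, 0]
Event 2: LOCAL 2: VV[2][2]++ -> VV[2]=[0, 0, 1]
Event 3: SEND 0->1: VV[0][0]++ -> VV[0]=[1, 0, 0], msg_vec=[1, 0, 0]; VV[1]=max(VV[1],msg_vec) then VV[1][1]++ -> VV[1]=[1, 2, 0]
Event 4: LOCAL 2: VV[2][2]++ -> VV[2]=[0, 0, 2]
Event 5: SEND 0->1: VV[0][0]++ -> VV[0]=[2, 0, 0], msg_vec=[2, 0, 0]; VV[1]=max(VV[1],msg_vec) then VV[1][1]++ -> VV[1]=[2, 3, 0]
Event 6: SEND 1->2: VV[1][1]++ -> VV[1]=[2, 4, 0], msg_vec=[2, 4, 0]; VV[2]=max(VV[2],msg_vec) then VV[2][2]++ -> VV[2]=[2, 4, 3]
Event 2 stamp: [0, 0, 1]
Event 6 stamp: [2, 4, 0]
[0, 0, 1] <= [2, 4, 0]? False. Equal? False. Happens-before: False

Answer: no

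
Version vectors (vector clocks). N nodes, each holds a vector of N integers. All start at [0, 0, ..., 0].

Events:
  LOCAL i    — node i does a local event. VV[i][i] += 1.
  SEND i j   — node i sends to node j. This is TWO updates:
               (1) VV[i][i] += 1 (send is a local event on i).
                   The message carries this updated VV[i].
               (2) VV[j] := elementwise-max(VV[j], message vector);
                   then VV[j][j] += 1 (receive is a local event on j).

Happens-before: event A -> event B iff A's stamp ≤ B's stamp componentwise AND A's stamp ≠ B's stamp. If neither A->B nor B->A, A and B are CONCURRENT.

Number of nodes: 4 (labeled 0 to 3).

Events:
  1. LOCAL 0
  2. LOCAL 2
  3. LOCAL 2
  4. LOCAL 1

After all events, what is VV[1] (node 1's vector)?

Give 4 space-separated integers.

Answer: 0 1 0 0

Derivation:
Initial: VV[0]=[0, 0, 0, 0]
Initial: VV[1]=[0, 0, 0, 0]
Initial: VV[2]=[0, 0, 0, 0]
Initial: VV[3]=[0, 0, 0, 0]
Event 1: LOCAL 0: VV[0][0]++ -> VV[0]=[1, 0, 0, 0]
Event 2: LOCAL 2: VV[2][2]++ -> VV[2]=[0, 0, 1, 0]
Event 3: LOCAL 2: VV[2][2]++ -> VV[2]=[0, 0, 2, 0]
Event 4: LOCAL 1: VV[1][1]++ -> VV[1]=[0, 1, 0, 0]
Final vectors: VV[0]=[1, 0, 0, 0]; VV[1]=[0, 1, 0, 0]; VV[2]=[0, 0, 2, 0]; VV[3]=[0, 0, 0, 0]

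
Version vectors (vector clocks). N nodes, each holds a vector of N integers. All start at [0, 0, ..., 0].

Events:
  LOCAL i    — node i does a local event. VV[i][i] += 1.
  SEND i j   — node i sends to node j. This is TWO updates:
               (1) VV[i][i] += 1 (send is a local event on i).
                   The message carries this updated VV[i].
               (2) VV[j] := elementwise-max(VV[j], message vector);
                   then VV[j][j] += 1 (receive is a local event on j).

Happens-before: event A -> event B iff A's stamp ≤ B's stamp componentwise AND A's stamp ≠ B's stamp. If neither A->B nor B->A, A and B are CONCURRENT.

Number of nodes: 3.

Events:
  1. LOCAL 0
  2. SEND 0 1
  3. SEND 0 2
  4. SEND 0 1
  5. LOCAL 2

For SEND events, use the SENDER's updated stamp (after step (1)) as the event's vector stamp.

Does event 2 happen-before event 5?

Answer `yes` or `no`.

Initial: VV[0]=[0, 0, 0]
Initial: VV[1]=[0, 0, 0]
Initial: VV[2]=[0, 0, 0]
Event 1: LOCAL 0: VV[0][0]++ -> VV[0]=[1, 0, 0]
Event 2: SEND 0->1: VV[0][0]++ -> VV[0]=[2, 0, 0], msg_vec=[2, 0, 0]; VV[1]=max(VV[1],msg_vec) then VV[1][1]++ -> VV[1]=[2, 1, 0]
Event 3: SEND 0->2: VV[0][0]++ -> VV[0]=[3, 0, 0], msg_vec=[3, 0, 0]; VV[2]=max(VV[2],msg_vec) then VV[2][2]++ -> VV[2]=[3, 0, 1]
Event 4: SEND 0->1: VV[0][0]++ -> VV[0]=[4, 0, 0], msg_vec=[4, 0, 0]; VV[1]=max(VV[1],msg_vec) then VV[1][1]++ -> VV[1]=[4, 2, 0]
Event 5: LOCAL 2: VV[2][2]++ -> VV[2]=[3, 0, 2]
Event 2 stamp: [2, 0, 0]
Event 5 stamp: [3, 0, 2]
[2, 0, 0] <= [3, 0, 2]? True. Equal? False. Happens-before: True

Answer: yes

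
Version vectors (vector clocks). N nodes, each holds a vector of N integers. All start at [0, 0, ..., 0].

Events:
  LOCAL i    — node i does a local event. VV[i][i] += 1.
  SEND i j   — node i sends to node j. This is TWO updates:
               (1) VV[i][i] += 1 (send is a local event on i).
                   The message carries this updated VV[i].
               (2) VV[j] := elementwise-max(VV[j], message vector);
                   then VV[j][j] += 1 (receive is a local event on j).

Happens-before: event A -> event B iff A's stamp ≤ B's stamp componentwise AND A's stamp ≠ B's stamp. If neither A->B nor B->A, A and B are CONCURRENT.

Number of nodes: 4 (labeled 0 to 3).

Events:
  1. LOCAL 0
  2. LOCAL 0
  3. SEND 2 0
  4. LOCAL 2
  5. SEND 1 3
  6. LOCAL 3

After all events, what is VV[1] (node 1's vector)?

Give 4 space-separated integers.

Answer: 0 1 0 0

Derivation:
Initial: VV[0]=[0, 0, 0, 0]
Initial: VV[1]=[0, 0, 0, 0]
Initial: VV[2]=[0, 0, 0, 0]
Initial: VV[3]=[0, 0, 0, 0]
Event 1: LOCAL 0: VV[0][0]++ -> VV[0]=[1, 0, 0, 0]
Event 2: LOCAL 0: VV[0][0]++ -> VV[0]=[2, 0, 0, 0]
Event 3: SEND 2->0: VV[2][2]++ -> VV[2]=[0, 0, 1, 0], msg_vec=[0, 0, 1, 0]; VV[0]=max(VV[0],msg_vec) then VV[0][0]++ -> VV[0]=[3, 0, 1, 0]
Event 4: LOCAL 2: VV[2][2]++ -> VV[2]=[0, 0, 2, 0]
Event 5: SEND 1->3: VV[1][1]++ -> VV[1]=[0, 1, 0, 0], msg_vec=[0, 1, 0, 0]; VV[3]=max(VV[3],msg_vec) then VV[3][3]++ -> VV[3]=[0, 1, 0, 1]
Event 6: LOCAL 3: VV[3][3]++ -> VV[3]=[0, 1, 0, 2]
Final vectors: VV[0]=[3, 0, 1, 0]; VV[1]=[0, 1, 0, 0]; VV[2]=[0, 0, 2, 0]; VV[3]=[0, 1, 0, 2]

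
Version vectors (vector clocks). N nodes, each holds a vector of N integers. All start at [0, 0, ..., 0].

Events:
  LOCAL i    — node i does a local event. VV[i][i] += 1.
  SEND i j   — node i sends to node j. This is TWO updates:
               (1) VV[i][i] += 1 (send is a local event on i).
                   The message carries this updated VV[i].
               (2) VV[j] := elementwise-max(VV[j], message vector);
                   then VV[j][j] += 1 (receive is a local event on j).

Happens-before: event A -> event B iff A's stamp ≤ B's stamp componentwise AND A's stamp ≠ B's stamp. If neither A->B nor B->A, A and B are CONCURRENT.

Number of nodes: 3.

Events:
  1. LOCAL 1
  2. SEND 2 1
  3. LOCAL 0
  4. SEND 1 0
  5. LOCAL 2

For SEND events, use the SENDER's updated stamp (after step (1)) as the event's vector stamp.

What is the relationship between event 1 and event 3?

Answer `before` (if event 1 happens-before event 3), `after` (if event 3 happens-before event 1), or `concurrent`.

Answer: concurrent

Derivation:
Initial: VV[0]=[0, 0, 0]
Initial: VV[1]=[0, 0, 0]
Initial: VV[2]=[0, 0, 0]
Event 1: LOCAL 1: VV[1][1]++ -> VV[1]=[0, 1, 0]
Event 2: SEND 2->1: VV[2][2]++ -> VV[2]=[0, 0, 1], msg_vec=[0, 0, 1]; VV[1]=max(VV[1],msg_vec) then VV[1][1]++ -> VV[1]=[0, 2, 1]
Event 3: LOCAL 0: VV[0][0]++ -> VV[0]=[1, 0, 0]
Event 4: SEND 1->0: VV[1][1]++ -> VV[1]=[0, 3, 1], msg_vec=[0, 3, 1]; VV[0]=max(VV[0],msg_vec) then VV[0][0]++ -> VV[0]=[2, 3, 1]
Event 5: LOCAL 2: VV[2][2]++ -> VV[2]=[0, 0, 2]
Event 1 stamp: [0, 1, 0]
Event 3 stamp: [1, 0, 0]
[0, 1, 0] <= [1, 0, 0]? False
[1, 0, 0] <= [0, 1, 0]? False
Relation: concurrent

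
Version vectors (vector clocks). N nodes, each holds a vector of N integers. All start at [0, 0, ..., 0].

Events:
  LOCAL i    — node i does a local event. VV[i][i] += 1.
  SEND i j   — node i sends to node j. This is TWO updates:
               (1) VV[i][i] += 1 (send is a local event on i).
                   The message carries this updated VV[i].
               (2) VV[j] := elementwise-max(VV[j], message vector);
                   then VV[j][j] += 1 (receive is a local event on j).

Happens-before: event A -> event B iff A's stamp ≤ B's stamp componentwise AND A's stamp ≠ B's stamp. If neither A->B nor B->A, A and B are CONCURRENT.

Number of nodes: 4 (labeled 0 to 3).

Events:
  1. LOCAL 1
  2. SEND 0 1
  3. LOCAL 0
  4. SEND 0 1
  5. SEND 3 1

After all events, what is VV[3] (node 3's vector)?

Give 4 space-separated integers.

Answer: 0 0 0 1

Derivation:
Initial: VV[0]=[0, 0, 0, 0]
Initial: VV[1]=[0, 0, 0, 0]
Initial: VV[2]=[0, 0, 0, 0]
Initial: VV[3]=[0, 0, 0, 0]
Event 1: LOCAL 1: VV[1][1]++ -> VV[1]=[0, 1, 0, 0]
Event 2: SEND 0->1: VV[0][0]++ -> VV[0]=[1, 0, 0, 0], msg_vec=[1, 0, 0, 0]; VV[1]=max(VV[1],msg_vec) then VV[1][1]++ -> VV[1]=[1, 2, 0, 0]
Event 3: LOCAL 0: VV[0][0]++ -> VV[0]=[2, 0, 0, 0]
Event 4: SEND 0->1: VV[0][0]++ -> VV[0]=[3, 0, 0, 0], msg_vec=[3, 0, 0, 0]; VV[1]=max(VV[1],msg_vec) then VV[1][1]++ -> VV[1]=[3, 3, 0, 0]
Event 5: SEND 3->1: VV[3][3]++ -> VV[3]=[0, 0, 0, 1], msg_vec=[0, 0, 0, 1]; VV[1]=max(VV[1],msg_vec) then VV[1][1]++ -> VV[1]=[3, 4, 0, 1]
Final vectors: VV[0]=[3, 0, 0, 0]; VV[1]=[3, 4, 0, 1]; VV[2]=[0, 0, 0, 0]; VV[3]=[0, 0, 0, 1]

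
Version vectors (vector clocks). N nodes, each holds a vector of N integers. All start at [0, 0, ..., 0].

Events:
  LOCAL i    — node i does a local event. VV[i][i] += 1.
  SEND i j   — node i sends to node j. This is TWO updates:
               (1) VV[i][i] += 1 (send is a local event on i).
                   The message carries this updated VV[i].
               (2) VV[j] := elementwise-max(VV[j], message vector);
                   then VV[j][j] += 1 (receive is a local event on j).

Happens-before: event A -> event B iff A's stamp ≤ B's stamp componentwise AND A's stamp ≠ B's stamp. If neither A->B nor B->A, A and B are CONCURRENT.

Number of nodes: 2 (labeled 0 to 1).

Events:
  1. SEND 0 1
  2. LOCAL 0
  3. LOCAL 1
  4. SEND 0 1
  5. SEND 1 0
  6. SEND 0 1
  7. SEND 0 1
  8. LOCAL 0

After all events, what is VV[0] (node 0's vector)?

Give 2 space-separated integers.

Initial: VV[0]=[0, 0]
Initial: VV[1]=[0, 0]
Event 1: SEND 0->1: VV[0][0]++ -> VV[0]=[1, 0], msg_vec=[1, 0]; VV[1]=max(VV[1],msg_vec) then VV[1][1]++ -> VV[1]=[1, 1]
Event 2: LOCAL 0: VV[0][0]++ -> VV[0]=[2, 0]
Event 3: LOCAL 1: VV[1][1]++ -> VV[1]=[1, 2]
Event 4: SEND 0->1: VV[0][0]++ -> VV[0]=[3, 0], msg_vec=[3, 0]; VV[1]=max(VV[1],msg_vec) then VV[1][1]++ -> VV[1]=[3, 3]
Event 5: SEND 1->0: VV[1][1]++ -> VV[1]=[3, 4], msg_vec=[3, 4]; VV[0]=max(VV[0],msg_vec) then VV[0][0]++ -> VV[0]=[4, 4]
Event 6: SEND 0->1: VV[0][0]++ -> VV[0]=[5, 4], msg_vec=[5, 4]; VV[1]=max(VV[1],msg_vec) then VV[1][1]++ -> VV[1]=[5, 5]
Event 7: SEND 0->1: VV[0][0]++ -> VV[0]=[6, 4], msg_vec=[6, 4]; VV[1]=max(VV[1],msg_vec) then VV[1][1]++ -> VV[1]=[6, 6]
Event 8: LOCAL 0: VV[0][0]++ -> VV[0]=[7, 4]
Final vectors: VV[0]=[7, 4]; VV[1]=[6, 6]

Answer: 7 4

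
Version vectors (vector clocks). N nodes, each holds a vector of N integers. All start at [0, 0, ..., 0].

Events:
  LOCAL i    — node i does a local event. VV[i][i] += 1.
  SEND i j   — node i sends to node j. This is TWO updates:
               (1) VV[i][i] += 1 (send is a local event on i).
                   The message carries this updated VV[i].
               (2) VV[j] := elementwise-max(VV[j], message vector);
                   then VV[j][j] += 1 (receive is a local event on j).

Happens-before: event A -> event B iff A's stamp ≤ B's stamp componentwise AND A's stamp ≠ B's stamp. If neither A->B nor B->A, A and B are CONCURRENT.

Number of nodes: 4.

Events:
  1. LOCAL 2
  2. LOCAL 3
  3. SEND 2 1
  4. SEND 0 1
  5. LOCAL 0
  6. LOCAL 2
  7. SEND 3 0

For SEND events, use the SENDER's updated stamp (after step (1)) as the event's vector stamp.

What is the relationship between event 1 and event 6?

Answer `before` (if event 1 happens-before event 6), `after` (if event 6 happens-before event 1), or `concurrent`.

Answer: before

Derivation:
Initial: VV[0]=[0, 0, 0, 0]
Initial: VV[1]=[0, 0, 0, 0]
Initial: VV[2]=[0, 0, 0, 0]
Initial: VV[3]=[0, 0, 0, 0]
Event 1: LOCAL 2: VV[2][2]++ -> VV[2]=[0, 0, 1, 0]
Event 2: LOCAL 3: VV[3][3]++ -> VV[3]=[0, 0, 0, 1]
Event 3: SEND 2->1: VV[2][2]++ -> VV[2]=[0, 0, 2, 0], msg_vec=[0, 0, 2, 0]; VV[1]=max(VV[1],msg_vec) then VV[1][1]++ -> VV[1]=[0, 1, 2, 0]
Event 4: SEND 0->1: VV[0][0]++ -> VV[0]=[1, 0, 0, 0], msg_vec=[1, 0, 0, 0]; VV[1]=max(VV[1],msg_vec) then VV[1][1]++ -> VV[1]=[1, 2, 2, 0]
Event 5: LOCAL 0: VV[0][0]++ -> VV[0]=[2, 0, 0, 0]
Event 6: LOCAL 2: VV[2][2]++ -> VV[2]=[0, 0, 3, 0]
Event 7: SEND 3->0: VV[3][3]++ -> VV[3]=[0, 0, 0, 2], msg_vec=[0, 0, 0, 2]; VV[0]=max(VV[0],msg_vec) then VV[0][0]++ -> VV[0]=[3, 0, 0, 2]
Event 1 stamp: [0, 0, 1, 0]
Event 6 stamp: [0, 0, 3, 0]
[0, 0, 1, 0] <= [0, 0, 3, 0]? True
[0, 0, 3, 0] <= [0, 0, 1, 0]? False
Relation: before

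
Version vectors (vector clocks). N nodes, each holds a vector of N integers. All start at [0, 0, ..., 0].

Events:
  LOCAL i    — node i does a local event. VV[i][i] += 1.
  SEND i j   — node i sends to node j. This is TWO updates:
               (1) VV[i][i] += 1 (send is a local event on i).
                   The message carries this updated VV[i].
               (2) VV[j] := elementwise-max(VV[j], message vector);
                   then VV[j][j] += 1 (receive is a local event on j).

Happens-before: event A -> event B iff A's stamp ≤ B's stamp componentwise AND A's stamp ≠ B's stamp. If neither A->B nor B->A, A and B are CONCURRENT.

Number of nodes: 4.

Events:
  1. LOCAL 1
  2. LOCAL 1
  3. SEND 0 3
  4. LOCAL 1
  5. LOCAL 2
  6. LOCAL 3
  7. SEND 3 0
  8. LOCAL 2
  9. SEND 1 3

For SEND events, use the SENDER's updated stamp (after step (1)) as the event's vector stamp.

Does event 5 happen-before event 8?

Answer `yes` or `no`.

Initial: VV[0]=[0, 0, 0, 0]
Initial: VV[1]=[0, 0, 0, 0]
Initial: VV[2]=[0, 0, 0, 0]
Initial: VV[3]=[0, 0, 0, 0]
Event 1: LOCAL 1: VV[1][1]++ -> VV[1]=[0, 1, 0, 0]
Event 2: LOCAL 1: VV[1][1]++ -> VV[1]=[0, 2, 0, 0]
Event 3: SEND 0->3: VV[0][0]++ -> VV[0]=[1, 0, 0, 0], msg_vec=[1, 0, 0, 0]; VV[3]=max(VV[3],msg_vec) then VV[3][3]++ -> VV[3]=[1, 0, 0, 1]
Event 4: LOCAL 1: VV[1][1]++ -> VV[1]=[0, 3, 0, 0]
Event 5: LOCAL 2: VV[2][2]++ -> VV[2]=[0, 0, 1, 0]
Event 6: LOCAL 3: VV[3][3]++ -> VV[3]=[1, 0, 0, 2]
Event 7: SEND 3->0: VV[3][3]++ -> VV[3]=[1, 0, 0, 3], msg_vec=[1, 0, 0, 3]; VV[0]=max(VV[0],msg_vec) then VV[0][0]++ -> VV[0]=[2, 0, 0, 3]
Event 8: LOCAL 2: VV[2][2]++ -> VV[2]=[0, 0, 2, 0]
Event 9: SEND 1->3: VV[1][1]++ -> VV[1]=[0, 4, 0, 0], msg_vec=[0, 4, 0, 0]; VV[3]=max(VV[3],msg_vec) then VV[3][3]++ -> VV[3]=[1, 4, 0, 4]
Event 5 stamp: [0, 0, 1, 0]
Event 8 stamp: [0, 0, 2, 0]
[0, 0, 1, 0] <= [0, 0, 2, 0]? True. Equal? False. Happens-before: True

Answer: yes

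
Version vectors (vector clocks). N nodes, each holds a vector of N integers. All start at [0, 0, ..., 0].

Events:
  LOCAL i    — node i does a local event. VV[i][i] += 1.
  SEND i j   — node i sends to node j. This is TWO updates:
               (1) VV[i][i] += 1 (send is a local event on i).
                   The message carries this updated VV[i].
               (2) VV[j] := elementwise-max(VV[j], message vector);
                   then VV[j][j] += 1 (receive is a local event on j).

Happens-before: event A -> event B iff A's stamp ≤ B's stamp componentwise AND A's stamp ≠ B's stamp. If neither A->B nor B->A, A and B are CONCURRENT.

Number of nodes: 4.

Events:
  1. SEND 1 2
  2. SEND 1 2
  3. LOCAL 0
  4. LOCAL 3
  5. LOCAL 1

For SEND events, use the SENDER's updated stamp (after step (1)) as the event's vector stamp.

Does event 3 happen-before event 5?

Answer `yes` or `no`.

Initial: VV[0]=[0, 0, 0, 0]
Initial: VV[1]=[0, 0, 0, 0]
Initial: VV[2]=[0, 0, 0, 0]
Initial: VV[3]=[0, 0, 0, 0]
Event 1: SEND 1->2: VV[1][1]++ -> VV[1]=[0, 1, 0, 0], msg_vec=[0, 1, 0, 0]; VV[2]=max(VV[2],msg_vec) then VV[2][2]++ -> VV[2]=[0, 1, 1, 0]
Event 2: SEND 1->2: VV[1][1]++ -> VV[1]=[0, 2, 0, 0], msg_vec=[0, 2, 0, 0]; VV[2]=max(VV[2],msg_vec) then VV[2][2]++ -> VV[2]=[0, 2, 2, 0]
Event 3: LOCAL 0: VV[0][0]++ -> VV[0]=[1, 0, 0, 0]
Event 4: LOCAL 3: VV[3][3]++ -> VV[3]=[0, 0, 0, 1]
Event 5: LOCAL 1: VV[1][1]++ -> VV[1]=[0, 3, 0, 0]
Event 3 stamp: [1, 0, 0, 0]
Event 5 stamp: [0, 3, 0, 0]
[1, 0, 0, 0] <= [0, 3, 0, 0]? False. Equal? False. Happens-before: False

Answer: no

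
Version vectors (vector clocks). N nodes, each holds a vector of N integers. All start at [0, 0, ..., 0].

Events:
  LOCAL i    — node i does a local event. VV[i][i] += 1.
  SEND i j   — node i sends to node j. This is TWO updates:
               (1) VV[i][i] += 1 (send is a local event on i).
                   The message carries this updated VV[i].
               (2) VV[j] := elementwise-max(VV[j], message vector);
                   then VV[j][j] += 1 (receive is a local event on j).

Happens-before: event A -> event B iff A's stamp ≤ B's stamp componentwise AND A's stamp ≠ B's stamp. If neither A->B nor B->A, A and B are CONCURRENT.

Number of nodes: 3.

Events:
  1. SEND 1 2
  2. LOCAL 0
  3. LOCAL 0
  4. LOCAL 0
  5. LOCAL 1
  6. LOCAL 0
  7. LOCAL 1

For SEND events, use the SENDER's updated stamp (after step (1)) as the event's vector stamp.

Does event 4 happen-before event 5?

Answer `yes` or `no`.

Answer: no

Derivation:
Initial: VV[0]=[0, 0, 0]
Initial: VV[1]=[0, 0, 0]
Initial: VV[2]=[0, 0, 0]
Event 1: SEND 1->2: VV[1][1]++ -> VV[1]=[0, 1, 0], msg_vec=[0, 1, 0]; VV[2]=max(VV[2],msg_vec) then VV[2][2]++ -> VV[2]=[0, 1, 1]
Event 2: LOCAL 0: VV[0][0]++ -> VV[0]=[1, 0, 0]
Event 3: LOCAL 0: VV[0][0]++ -> VV[0]=[2, 0, 0]
Event 4: LOCAL 0: VV[0][0]++ -> VV[0]=[3, 0, 0]
Event 5: LOCAL 1: VV[1][1]++ -> VV[1]=[0, 2, 0]
Event 6: LOCAL 0: VV[0][0]++ -> VV[0]=[4, 0, 0]
Event 7: LOCAL 1: VV[1][1]++ -> VV[1]=[0, 3, 0]
Event 4 stamp: [3, 0, 0]
Event 5 stamp: [0, 2, 0]
[3, 0, 0] <= [0, 2, 0]? False. Equal? False. Happens-before: False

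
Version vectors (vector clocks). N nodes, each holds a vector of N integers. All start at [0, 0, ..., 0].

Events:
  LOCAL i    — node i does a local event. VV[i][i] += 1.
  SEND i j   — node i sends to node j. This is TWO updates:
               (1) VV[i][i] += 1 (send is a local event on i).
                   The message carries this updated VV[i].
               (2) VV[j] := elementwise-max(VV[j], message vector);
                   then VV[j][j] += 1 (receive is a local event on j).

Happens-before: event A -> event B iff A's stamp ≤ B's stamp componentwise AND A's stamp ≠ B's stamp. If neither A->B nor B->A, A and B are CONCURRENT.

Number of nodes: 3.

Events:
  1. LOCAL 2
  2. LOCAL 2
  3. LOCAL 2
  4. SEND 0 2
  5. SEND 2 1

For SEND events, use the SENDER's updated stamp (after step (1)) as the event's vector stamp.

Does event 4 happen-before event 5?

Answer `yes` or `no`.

Answer: yes

Derivation:
Initial: VV[0]=[0, 0, 0]
Initial: VV[1]=[0, 0, 0]
Initial: VV[2]=[0, 0, 0]
Event 1: LOCAL 2: VV[2][2]++ -> VV[2]=[0, 0, 1]
Event 2: LOCAL 2: VV[2][2]++ -> VV[2]=[0, 0, 2]
Event 3: LOCAL 2: VV[2][2]++ -> VV[2]=[0, 0, 3]
Event 4: SEND 0->2: VV[0][0]++ -> VV[0]=[1, 0, 0], msg_vec=[1, 0, 0]; VV[2]=max(VV[2],msg_vec) then VV[2][2]++ -> VV[2]=[1, 0, 4]
Event 5: SEND 2->1: VV[2][2]++ -> VV[2]=[1, 0, 5], msg_vec=[1, 0, 5]; VV[1]=max(VV[1],msg_vec) then VV[1][1]++ -> VV[1]=[1, 1, 5]
Event 4 stamp: [1, 0, 0]
Event 5 stamp: [1, 0, 5]
[1, 0, 0] <= [1, 0, 5]? True. Equal? False. Happens-before: True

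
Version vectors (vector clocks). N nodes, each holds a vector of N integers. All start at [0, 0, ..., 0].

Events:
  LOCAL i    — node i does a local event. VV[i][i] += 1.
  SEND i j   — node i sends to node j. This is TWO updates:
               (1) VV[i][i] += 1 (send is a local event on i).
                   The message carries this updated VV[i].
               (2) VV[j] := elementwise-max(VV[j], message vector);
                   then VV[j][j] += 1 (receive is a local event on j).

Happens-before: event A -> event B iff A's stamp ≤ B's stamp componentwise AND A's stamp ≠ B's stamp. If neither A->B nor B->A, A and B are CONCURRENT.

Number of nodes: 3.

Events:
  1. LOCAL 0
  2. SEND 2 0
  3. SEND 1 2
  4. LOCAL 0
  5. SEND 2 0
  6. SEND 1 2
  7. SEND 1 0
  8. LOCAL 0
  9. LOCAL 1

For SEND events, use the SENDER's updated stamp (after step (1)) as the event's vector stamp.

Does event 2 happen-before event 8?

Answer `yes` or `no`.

Answer: yes

Derivation:
Initial: VV[0]=[0, 0, 0]
Initial: VV[1]=[0, 0, 0]
Initial: VV[2]=[0, 0, 0]
Event 1: LOCAL 0: VV[0][0]++ -> VV[0]=[1, 0, 0]
Event 2: SEND 2->0: VV[2][2]++ -> VV[2]=[0, 0, 1], msg_vec=[0, 0, 1]; VV[0]=max(VV[0],msg_vec) then VV[0][0]++ -> VV[0]=[2, 0, 1]
Event 3: SEND 1->2: VV[1][1]++ -> VV[1]=[0, 1, 0], msg_vec=[0, 1, 0]; VV[2]=max(VV[2],msg_vec) then VV[2][2]++ -> VV[2]=[0, 1, 2]
Event 4: LOCAL 0: VV[0][0]++ -> VV[0]=[3, 0, 1]
Event 5: SEND 2->0: VV[2][2]++ -> VV[2]=[0, 1, 3], msg_vec=[0, 1, 3]; VV[0]=max(VV[0],msg_vec) then VV[0][0]++ -> VV[0]=[4, 1, 3]
Event 6: SEND 1->2: VV[1][1]++ -> VV[1]=[0, 2, 0], msg_vec=[0, 2, 0]; VV[2]=max(VV[2],msg_vec) then VV[2][2]++ -> VV[2]=[0, 2, 4]
Event 7: SEND 1->0: VV[1][1]++ -> VV[1]=[0, 3, 0], msg_vec=[0, 3, 0]; VV[0]=max(VV[0],msg_vec) then VV[0][0]++ -> VV[0]=[5, 3, 3]
Event 8: LOCAL 0: VV[0][0]++ -> VV[0]=[6, 3, 3]
Event 9: LOCAL 1: VV[1][1]++ -> VV[1]=[0, 4, 0]
Event 2 stamp: [0, 0, 1]
Event 8 stamp: [6, 3, 3]
[0, 0, 1] <= [6, 3, 3]? True. Equal? False. Happens-before: True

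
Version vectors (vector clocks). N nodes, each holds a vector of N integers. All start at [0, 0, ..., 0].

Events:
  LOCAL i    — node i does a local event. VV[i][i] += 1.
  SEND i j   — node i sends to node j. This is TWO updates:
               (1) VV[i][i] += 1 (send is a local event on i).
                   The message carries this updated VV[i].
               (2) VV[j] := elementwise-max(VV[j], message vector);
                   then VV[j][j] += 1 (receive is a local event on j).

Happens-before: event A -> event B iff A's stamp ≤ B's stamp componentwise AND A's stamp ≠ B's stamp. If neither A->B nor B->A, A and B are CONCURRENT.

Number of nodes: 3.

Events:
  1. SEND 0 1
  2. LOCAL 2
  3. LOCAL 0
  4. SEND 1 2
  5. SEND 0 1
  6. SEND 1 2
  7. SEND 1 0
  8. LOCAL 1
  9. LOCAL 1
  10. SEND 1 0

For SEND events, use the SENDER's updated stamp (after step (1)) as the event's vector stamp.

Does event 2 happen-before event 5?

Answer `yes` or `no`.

Answer: no

Derivation:
Initial: VV[0]=[0, 0, 0]
Initial: VV[1]=[0, 0, 0]
Initial: VV[2]=[0, 0, 0]
Event 1: SEND 0->1: VV[0][0]++ -> VV[0]=[1, 0, 0], msg_vec=[1, 0, 0]; VV[1]=max(VV[1],msg_vec) then VV[1][1]++ -> VV[1]=[1, 1, 0]
Event 2: LOCAL 2: VV[2][2]++ -> VV[2]=[0, 0, 1]
Event 3: LOCAL 0: VV[0][0]++ -> VV[0]=[2, 0, 0]
Event 4: SEND 1->2: VV[1][1]++ -> VV[1]=[1, 2, 0], msg_vec=[1, 2, 0]; VV[2]=max(VV[2],msg_vec) then VV[2][2]++ -> VV[2]=[1, 2, 2]
Event 5: SEND 0->1: VV[0][0]++ -> VV[0]=[3, 0, 0], msg_vec=[3, 0, 0]; VV[1]=max(VV[1],msg_vec) then VV[1][1]++ -> VV[1]=[3, 3, 0]
Event 6: SEND 1->2: VV[1][1]++ -> VV[1]=[3, 4, 0], msg_vec=[3, 4, 0]; VV[2]=max(VV[2],msg_vec) then VV[2][2]++ -> VV[2]=[3, 4, 3]
Event 7: SEND 1->0: VV[1][1]++ -> VV[1]=[3, 5, 0], msg_vec=[3, 5, 0]; VV[0]=max(VV[0],msg_vec) then VV[0][0]++ -> VV[0]=[4, 5, 0]
Event 8: LOCAL 1: VV[1][1]++ -> VV[1]=[3, 6, 0]
Event 9: LOCAL 1: VV[1][1]++ -> VV[1]=[3, 7, 0]
Event 10: SEND 1->0: VV[1][1]++ -> VV[1]=[3, 8, 0], msg_vec=[3, 8, 0]; VV[0]=max(VV[0],msg_vec) then VV[0][0]++ -> VV[0]=[5, 8, 0]
Event 2 stamp: [0, 0, 1]
Event 5 stamp: [3, 0, 0]
[0, 0, 1] <= [3, 0, 0]? False. Equal? False. Happens-before: False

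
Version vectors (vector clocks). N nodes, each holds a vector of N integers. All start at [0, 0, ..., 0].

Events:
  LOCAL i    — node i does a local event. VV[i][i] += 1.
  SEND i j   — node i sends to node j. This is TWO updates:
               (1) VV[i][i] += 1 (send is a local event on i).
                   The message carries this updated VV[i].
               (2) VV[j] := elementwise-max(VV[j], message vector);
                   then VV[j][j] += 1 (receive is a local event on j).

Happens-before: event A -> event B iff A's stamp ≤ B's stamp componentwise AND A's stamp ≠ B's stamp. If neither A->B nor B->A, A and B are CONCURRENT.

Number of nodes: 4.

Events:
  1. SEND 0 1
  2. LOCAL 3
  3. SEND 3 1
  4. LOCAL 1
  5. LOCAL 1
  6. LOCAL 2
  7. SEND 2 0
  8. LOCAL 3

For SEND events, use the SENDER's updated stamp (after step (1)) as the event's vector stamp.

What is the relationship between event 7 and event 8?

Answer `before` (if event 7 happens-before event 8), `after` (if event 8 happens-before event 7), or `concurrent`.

Answer: concurrent

Derivation:
Initial: VV[0]=[0, 0, 0, 0]
Initial: VV[1]=[0, 0, 0, 0]
Initial: VV[2]=[0, 0, 0, 0]
Initial: VV[3]=[0, 0, 0, 0]
Event 1: SEND 0->1: VV[0][0]++ -> VV[0]=[1, 0, 0, 0], msg_vec=[1, 0, 0, 0]; VV[1]=max(VV[1],msg_vec) then VV[1][1]++ -> VV[1]=[1, 1, 0, 0]
Event 2: LOCAL 3: VV[3][3]++ -> VV[3]=[0, 0, 0, 1]
Event 3: SEND 3->1: VV[3][3]++ -> VV[3]=[0, 0, 0, 2], msg_vec=[0, 0, 0, 2]; VV[1]=max(VV[1],msg_vec) then VV[1][1]++ -> VV[1]=[1, 2, 0, 2]
Event 4: LOCAL 1: VV[1][1]++ -> VV[1]=[1, 3, 0, 2]
Event 5: LOCAL 1: VV[1][1]++ -> VV[1]=[1, 4, 0, 2]
Event 6: LOCAL 2: VV[2][2]++ -> VV[2]=[0, 0, 1, 0]
Event 7: SEND 2->0: VV[2][2]++ -> VV[2]=[0, 0, 2, 0], msg_vec=[0, 0, 2, 0]; VV[0]=max(VV[0],msg_vec) then VV[0][0]++ -> VV[0]=[2, 0, 2, 0]
Event 8: LOCAL 3: VV[3][3]++ -> VV[3]=[0, 0, 0, 3]
Event 7 stamp: [0, 0, 2, 0]
Event 8 stamp: [0, 0, 0, 3]
[0, 0, 2, 0] <= [0, 0, 0, 3]? False
[0, 0, 0, 3] <= [0, 0, 2, 0]? False
Relation: concurrent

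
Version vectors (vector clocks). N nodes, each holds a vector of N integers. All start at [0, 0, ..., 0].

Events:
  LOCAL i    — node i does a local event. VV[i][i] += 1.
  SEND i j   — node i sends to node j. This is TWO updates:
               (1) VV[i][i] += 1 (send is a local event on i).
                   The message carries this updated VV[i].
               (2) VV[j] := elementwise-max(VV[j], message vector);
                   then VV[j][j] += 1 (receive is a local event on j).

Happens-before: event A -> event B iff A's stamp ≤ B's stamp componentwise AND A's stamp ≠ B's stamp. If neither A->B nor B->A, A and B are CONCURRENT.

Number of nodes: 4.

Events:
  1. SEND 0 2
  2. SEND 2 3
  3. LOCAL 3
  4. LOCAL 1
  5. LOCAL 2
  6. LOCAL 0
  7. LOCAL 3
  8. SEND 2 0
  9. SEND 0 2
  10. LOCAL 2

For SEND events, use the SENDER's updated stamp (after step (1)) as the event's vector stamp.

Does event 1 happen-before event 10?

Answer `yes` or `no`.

Answer: yes

Derivation:
Initial: VV[0]=[0, 0, 0, 0]
Initial: VV[1]=[0, 0, 0, 0]
Initial: VV[2]=[0, 0, 0, 0]
Initial: VV[3]=[0, 0, 0, 0]
Event 1: SEND 0->2: VV[0][0]++ -> VV[0]=[1, 0, 0, 0], msg_vec=[1, 0, 0, 0]; VV[2]=max(VV[2],msg_vec) then VV[2][2]++ -> VV[2]=[1, 0, 1, 0]
Event 2: SEND 2->3: VV[2][2]++ -> VV[2]=[1, 0, 2, 0], msg_vec=[1, 0, 2, 0]; VV[3]=max(VV[3],msg_vec) then VV[3][3]++ -> VV[3]=[1, 0, 2, 1]
Event 3: LOCAL 3: VV[3][3]++ -> VV[3]=[1, 0, 2, 2]
Event 4: LOCAL 1: VV[1][1]++ -> VV[1]=[0, 1, 0, 0]
Event 5: LOCAL 2: VV[2][2]++ -> VV[2]=[1, 0, 3, 0]
Event 6: LOCAL 0: VV[0][0]++ -> VV[0]=[2, 0, 0, 0]
Event 7: LOCAL 3: VV[3][3]++ -> VV[3]=[1, 0, 2, 3]
Event 8: SEND 2->0: VV[2][2]++ -> VV[2]=[1, 0, 4, 0], msg_vec=[1, 0, 4, 0]; VV[0]=max(VV[0],msg_vec) then VV[0][0]++ -> VV[0]=[3, 0, 4, 0]
Event 9: SEND 0->2: VV[0][0]++ -> VV[0]=[4, 0, 4, 0], msg_vec=[4, 0, 4, 0]; VV[2]=max(VV[2],msg_vec) then VV[2][2]++ -> VV[2]=[4, 0, 5, 0]
Event 10: LOCAL 2: VV[2][2]++ -> VV[2]=[4, 0, 6, 0]
Event 1 stamp: [1, 0, 0, 0]
Event 10 stamp: [4, 0, 6, 0]
[1, 0, 0, 0] <= [4, 0, 6, 0]? True. Equal? False. Happens-before: True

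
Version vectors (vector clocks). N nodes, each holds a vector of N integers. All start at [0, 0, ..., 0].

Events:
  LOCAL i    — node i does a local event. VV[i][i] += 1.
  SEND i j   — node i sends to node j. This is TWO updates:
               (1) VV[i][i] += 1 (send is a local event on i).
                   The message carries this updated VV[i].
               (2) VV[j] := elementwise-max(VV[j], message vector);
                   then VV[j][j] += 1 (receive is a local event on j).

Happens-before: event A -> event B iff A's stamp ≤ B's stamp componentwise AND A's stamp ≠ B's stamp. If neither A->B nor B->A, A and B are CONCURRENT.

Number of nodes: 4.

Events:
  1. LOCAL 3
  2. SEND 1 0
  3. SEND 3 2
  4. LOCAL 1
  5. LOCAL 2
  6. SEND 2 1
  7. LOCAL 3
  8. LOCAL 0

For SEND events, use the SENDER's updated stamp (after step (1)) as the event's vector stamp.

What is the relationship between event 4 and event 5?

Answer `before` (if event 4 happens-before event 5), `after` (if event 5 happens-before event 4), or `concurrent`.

Initial: VV[0]=[0, 0, 0, 0]
Initial: VV[1]=[0, 0, 0, 0]
Initial: VV[2]=[0, 0, 0, 0]
Initial: VV[3]=[0, 0, 0, 0]
Event 1: LOCAL 3: VV[3][3]++ -> VV[3]=[0, 0, 0, 1]
Event 2: SEND 1->0: VV[1][1]++ -> VV[1]=[0, 1, 0, 0], msg_vec=[0, 1, 0, 0]; VV[0]=max(VV[0],msg_vec) then VV[0][0]++ -> VV[0]=[1, 1, 0, 0]
Event 3: SEND 3->2: VV[3][3]++ -> VV[3]=[0, 0, 0, 2], msg_vec=[0, 0, 0, 2]; VV[2]=max(VV[2],msg_vec) then VV[2][2]++ -> VV[2]=[0, 0, 1, 2]
Event 4: LOCAL 1: VV[1][1]++ -> VV[1]=[0, 2, 0, 0]
Event 5: LOCAL 2: VV[2][2]++ -> VV[2]=[0, 0, 2, 2]
Event 6: SEND 2->1: VV[2][2]++ -> VV[2]=[0, 0, 3, 2], msg_vec=[0, 0, 3, 2]; VV[1]=max(VV[1],msg_vec) then VV[1][1]++ -> VV[1]=[0, 3, 3, 2]
Event 7: LOCAL 3: VV[3][3]++ -> VV[3]=[0, 0, 0, 3]
Event 8: LOCAL 0: VV[0][0]++ -> VV[0]=[2, 1, 0, 0]
Event 4 stamp: [0, 2, 0, 0]
Event 5 stamp: [0, 0, 2, 2]
[0, 2, 0, 0] <= [0, 0, 2, 2]? False
[0, 0, 2, 2] <= [0, 2, 0, 0]? False
Relation: concurrent

Answer: concurrent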